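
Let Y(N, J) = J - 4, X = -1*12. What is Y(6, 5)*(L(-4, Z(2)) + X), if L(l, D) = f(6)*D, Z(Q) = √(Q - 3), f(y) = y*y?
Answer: -12 + 36*I ≈ -12.0 + 36.0*I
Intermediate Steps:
X = -12
Y(N, J) = -4 + J
f(y) = y²
Z(Q) = √(-3 + Q)
L(l, D) = 36*D (L(l, D) = 6²*D = 36*D)
Y(6, 5)*(L(-4, Z(2)) + X) = (-4 + 5)*(36*√(-3 + 2) - 12) = 1*(36*√(-1) - 12) = 1*(36*I - 12) = 1*(-12 + 36*I) = -12 + 36*I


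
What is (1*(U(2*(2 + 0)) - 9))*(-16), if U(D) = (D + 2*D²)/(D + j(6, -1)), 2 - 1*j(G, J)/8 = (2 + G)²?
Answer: 5952/41 ≈ 145.17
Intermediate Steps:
j(G, J) = 16 - 8*(2 + G)²
U(D) = (D + 2*D²)/(-496 + D) (U(D) = (D + 2*D²)/(D + (16 - 8*(2 + 6)²)) = (D + 2*D²)/(D + (16 - 8*8²)) = (D + 2*D²)/(D + (16 - 8*64)) = (D + 2*D²)/(D + (16 - 512)) = (D + 2*D²)/(D - 496) = (D + 2*D²)/(-496 + D))
(1*(U(2*(2 + 0)) - 9))*(-16) = (1*((2*(2 + 0))*(1 + 2*(2*(2 + 0)))/(-496 + 2*(2 + 0)) - 9))*(-16) = (1*((2*2)*(1 + 2*(2*2))/(-496 + 2*2) - 9))*(-16) = (1*(4*(1 + 2*4)/(-496 + 4) - 9))*(-16) = (1*(4*(1 + 8)/(-492) - 9))*(-16) = (1*(4*(-1/492)*9 - 9))*(-16) = (1*(-3/41 - 9))*(-16) = (1*(-372/41))*(-16) = -372/41*(-16) = 5952/41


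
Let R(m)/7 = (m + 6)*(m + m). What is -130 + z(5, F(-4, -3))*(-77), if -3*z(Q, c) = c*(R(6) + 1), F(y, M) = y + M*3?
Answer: -1010399/3 ≈ -3.3680e+5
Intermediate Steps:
F(y, M) = y + 3*M
R(m) = 14*m*(6 + m) (R(m) = 7*((m + 6)*(m + m)) = 7*((6 + m)*(2*m)) = 7*(2*m*(6 + m)) = 14*m*(6 + m))
z(Q, c) = -1009*c/3 (z(Q, c) = -c*(14*6*(6 + 6) + 1)/3 = -c*(14*6*12 + 1)/3 = -c*(1008 + 1)/3 = -c*1009/3 = -1009*c/3)
-130 + z(5, F(-4, -3))*(-77) = -130 - 1009*(-4 + 3*(-3))/3*(-77) = -130 - 1009*(-4 - 9)/3*(-77) = -130 - 1009/3*(-13)*(-77) = -130 + (13117/3)*(-77) = -130 - 1010009/3 = -1010399/3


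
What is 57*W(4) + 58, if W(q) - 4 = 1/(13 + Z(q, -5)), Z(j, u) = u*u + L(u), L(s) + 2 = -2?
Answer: 9781/34 ≈ 287.68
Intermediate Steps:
L(s) = -4 (L(s) = -2 - 2 = -4)
Z(j, u) = -4 + u² (Z(j, u) = u*u - 4 = u² - 4 = -4 + u²)
W(q) = 137/34 (W(q) = 4 + 1/(13 + (-4 + (-5)²)) = 4 + 1/(13 + (-4 + 25)) = 4 + 1/(13 + 21) = 4 + 1/34 = 137/34)
57*W(4) + 58 = 57*(137/34) + 58 = 7809/34 + 58 = 9781/34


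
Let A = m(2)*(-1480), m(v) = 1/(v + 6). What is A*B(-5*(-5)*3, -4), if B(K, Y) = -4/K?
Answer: 148/15 ≈ 9.8667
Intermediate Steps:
m(v) = 1/(6 + v)
A = -185 (A = -1480/(6 + 2) = -1480/8 = (⅛)*(-1480) = -185)
A*B(-5*(-5)*3, -4) = -(-740)/(-5*(-5)*3) = -(-740)/(25*3) = -(-740)/75 = -185*(-4/75) = 148/15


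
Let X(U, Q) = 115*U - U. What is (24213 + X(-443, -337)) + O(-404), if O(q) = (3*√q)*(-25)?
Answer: -26289 - 150*I*√101 ≈ -26289.0 - 1507.5*I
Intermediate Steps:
X(U, Q) = 114*U
O(q) = -75*√q
(24213 + X(-443, -337)) + O(-404) = (24213 + 114*(-443)) - 150*I*√101 = (24213 - 50502) - 150*I*√101 = -26289 - 150*I*√101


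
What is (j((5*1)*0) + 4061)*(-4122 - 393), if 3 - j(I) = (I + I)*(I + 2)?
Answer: -18348960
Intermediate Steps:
j(I) = 3 - 2*I*(2 + I) (j(I) = 3 - (I + I)*(I + 2) = 3 - 2*I*(2 + I))
(j((5*1)*0) + 4061)*(-4122 - 393) = ((3 - 4*5*1*0 - 2*((5*1)*0)²) + 4061)*(-4122 - 393) = ((3 - 20*0 - 2*(5*0)²) + 4061)*(-4515) = ((3 - 4*0 - 2*0²) + 4061)*(-4515) = ((3 + 0 - 2*0) + 4061)*(-4515) = ((3 + 0 + 0) + 4061)*(-4515) = (3 + 4061)*(-4515) = 4064*(-4515) = -18348960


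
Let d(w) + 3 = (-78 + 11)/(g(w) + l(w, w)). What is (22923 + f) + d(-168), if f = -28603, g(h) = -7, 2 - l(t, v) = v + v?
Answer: -1881140/331 ≈ -5683.2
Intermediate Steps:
l(t, v) = 2 - 2*v (l(t, v) = 2 - (v + v) = 2 - 2*v)
d(w) = -3 - 67/(-5 - 2*w) (d(w) = -3 + (-78 + 11)/(-7 + (2 - 2*w)) = -3 - 67/(-5 - 2*w))
(22923 + f) + d(-168) = (22923 - 28603) + 2*(26 - 3*(-168))/(5 + 2*(-168)) = -5680 + 2*(26 + 504)/(5 - 336) = -5680 + 2*530/(-331) = -5680 + 2*(-1/331)*530 = -5680 - 1060/331 = -1881140/331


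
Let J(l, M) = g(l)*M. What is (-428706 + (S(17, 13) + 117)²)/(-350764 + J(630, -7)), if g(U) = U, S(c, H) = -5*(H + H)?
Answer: 428537/355174 ≈ 1.2066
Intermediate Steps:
S(c, H) = -10*H
J(l, M) = M*l (J(l, M) = l*M = M*l)
(-428706 + (S(17, 13) + 117)²)/(-350764 + J(630, -7)) = (-428706 + (-10*13 + 117)²)/(-350764 - 7*630) = (-428706 + (-130 + 117)²)/(-350764 - 4410) = (-428706 + (-13)²)/(-355174) = (-428706 + 169)*(-1/355174) = -428537*(-1/355174) = 428537/355174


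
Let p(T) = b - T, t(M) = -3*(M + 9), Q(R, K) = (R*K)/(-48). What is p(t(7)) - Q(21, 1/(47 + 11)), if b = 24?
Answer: 66823/928 ≈ 72.008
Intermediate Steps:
Q(R, K) = -K*R/48 (Q(R, K) = (K*R)*(-1/48) = -K*R/48)
t(M) = -27 - 3*M (t(M) = -3*(9 + M) = -27 - 3*M)
p(T) = 24 - T
p(t(7)) - Q(21, 1/(47 + 11)) = (24 - (-27 - 3*7)) - (-1)*21/(48*(47 + 11)) = (24 - (-27 - 21)) - (-1)*21/(48*58) = (24 - 1*(-48)) - (-1)*21/(48*58) = (24 + 48) - 1*(-7/928) = 72 + 7/928 = 66823/928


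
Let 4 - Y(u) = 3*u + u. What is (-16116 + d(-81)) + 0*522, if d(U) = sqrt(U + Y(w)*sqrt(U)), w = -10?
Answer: -16116 + 3*sqrt(-9 + 44*I) ≈ -16103.0 + 15.576*I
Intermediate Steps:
Y(u) = 4 - 4*u (Y(u) = 4 - (3*u + u) = 4 - 4*u)
d(U) = sqrt(U + 44*sqrt(U)) (d(U) = sqrt(U + (4 - 4*(-10))*sqrt(U)) = sqrt(U + (4 + 40)*sqrt(U)) = sqrt(U + 44*sqrt(U)))
(-16116 + d(-81)) + 0*522 = (-16116 + sqrt(-81 + 44*sqrt(-81))) + 0*522 = (-16116 + sqrt(-81 + 44*(9*I))) + 0 = (-16116 + sqrt(-81 + 396*I)) + 0 = -16116 + sqrt(-81 + 396*I)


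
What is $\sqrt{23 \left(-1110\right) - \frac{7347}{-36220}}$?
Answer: $\frac{i \sqrt{8373061185915}}{18110} \approx 159.78 i$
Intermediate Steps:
$\sqrt{23 \left(-1110\right) - \frac{7347}{-36220}} = \sqrt{-25530 - - \frac{7347}{36220}} = \sqrt{-25530 + \frac{7347}{36220}} = \sqrt{- \frac{924689253}{36220}} = \frac{i \sqrt{8373061185915}}{18110}$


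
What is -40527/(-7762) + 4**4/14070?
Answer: 286100981/54605670 ≈ 5.2394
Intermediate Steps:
-40527/(-7762) + 4**4/14070 = -40527*(-1/7762) + 256*(1/14070) = 40527/7762 + 128/7035 = 286100981/54605670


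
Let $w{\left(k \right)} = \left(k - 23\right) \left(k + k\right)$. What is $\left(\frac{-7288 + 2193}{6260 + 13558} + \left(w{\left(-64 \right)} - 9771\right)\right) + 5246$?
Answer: $\frac{131011703}{19818} \approx 6610.7$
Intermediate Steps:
$w{\left(k \right)} = 2 k \left(-23 + k\right)$ ($w{\left(k \right)} = \left(-23 + k\right) 2 k = 2 k \left(-23 + k\right)$)
$\left(\frac{-7288 + 2193}{6260 + 13558} + \left(w{\left(-64 \right)} - 9771\right)\right) + 5246 = \left(\frac{-7288 + 2193}{6260 + 13558} - \left(9771 + 128 \left(-23 - 64\right)\right)\right) + 5246 = \left(- \frac{5095}{19818} - \left(9771 + 128 \left(-87\right)\right)\right) + 5246 = \left(\left(-5095\right) \frac{1}{19818} + \left(11136 - 9771\right)\right) + 5246 = \left(- \frac{5095}{19818} + 1365\right) + 5246 = \frac{27046475}{19818} + 5246 = \frac{131011703}{19818}$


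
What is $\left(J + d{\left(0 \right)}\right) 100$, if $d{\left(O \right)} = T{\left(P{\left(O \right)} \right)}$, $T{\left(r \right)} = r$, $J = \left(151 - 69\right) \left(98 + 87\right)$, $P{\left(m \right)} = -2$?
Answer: $1516800$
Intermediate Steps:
$J = 15170$ ($J = 82 \cdot 185 = 15170$)
$d{\left(O \right)} = -2$
$\left(J + d{\left(0 \right)}\right) 100 = \left(15170 - 2\right) 100 = 15168 \cdot 100 = 1516800$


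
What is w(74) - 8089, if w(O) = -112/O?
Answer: -299349/37 ≈ -8090.5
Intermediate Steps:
w(74) - 8089 = -112/74 - 8089 = -112*1/74 - 8089 = -56/37 - 8089 = -299349/37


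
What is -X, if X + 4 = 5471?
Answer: -5467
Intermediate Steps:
X = 5467 (X = -4 + 5471 = 5467)
-X = -1*5467 = -5467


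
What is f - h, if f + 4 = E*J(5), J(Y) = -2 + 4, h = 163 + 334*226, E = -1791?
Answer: -79233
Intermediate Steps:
h = 75647 (h = 163 + 75484 = 75647)
J(Y) = 2
f = -3586 (f = -4 - 1791*2 = -4 - 3582 = -3586)
f - h = -3586 - 1*75647 = -3586 - 75647 = -79233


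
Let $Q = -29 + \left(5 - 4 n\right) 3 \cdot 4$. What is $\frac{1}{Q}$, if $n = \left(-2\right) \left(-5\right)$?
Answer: $- \frac{1}{449} \approx -0.0022272$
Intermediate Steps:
$n = 10$
$Q = -449$ ($Q = -29 + \left(5 - 40\right) 3 \cdot 4 = -29 + \left(5 - 40\right) 12 = -29 - 420 = -449$)
$\frac{1}{Q} = \frac{1}{-449} = - \frac{1}{449}$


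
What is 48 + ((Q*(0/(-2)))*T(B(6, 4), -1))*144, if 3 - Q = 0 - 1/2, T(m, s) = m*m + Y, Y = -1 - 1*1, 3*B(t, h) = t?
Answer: 48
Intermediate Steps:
B(t, h) = t/3
Y = -2 (Y = -1 - 1 = -2)
T(m, s) = -2 + m² (T(m, s) = m*m - 2 = m² - 2 = -2 + m²)
Q = 7/2 (Q = 3 - (0 - 1/2) = 3 - (0 - 1*½) = 3 - (0 - ½) = 3 - 1*(-½) = 3 + ½ = 7/2 ≈ 3.5000)
48 + ((Q*(0/(-2)))*T(B(6, 4), -1))*144 = 48 + ((7*(0/(-2))/2)*(-2 + ((⅓)*6)²))*144 = 48 + ((7*(0*(-½))/2)*(-2 + 2²))*144 = 48 + (((7/2)*0)*(-2 + 4))*144 = 48 + (0*2)*144 = 48 + 0*144 = 48 + 0 = 48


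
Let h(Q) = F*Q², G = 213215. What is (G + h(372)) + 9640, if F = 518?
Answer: 71905767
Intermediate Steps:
h(Q) = 518*Q²
(G + h(372)) + 9640 = (213215 + 518*372²) + 9640 = (213215 + 518*138384) + 9640 = (213215 + 71682912) + 9640 = 71896127 + 9640 = 71905767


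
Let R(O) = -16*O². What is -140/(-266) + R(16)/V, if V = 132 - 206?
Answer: 39282/703 ≈ 55.878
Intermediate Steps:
V = -74
-140/(-266) + R(16)/V = -140/(-266) - 16*16²/(-74) = -140*(-1/266) - 16*256*(-1/74) = 10/19 - 4096*(-1/74) = 10/19 + 2048/37 = 39282/703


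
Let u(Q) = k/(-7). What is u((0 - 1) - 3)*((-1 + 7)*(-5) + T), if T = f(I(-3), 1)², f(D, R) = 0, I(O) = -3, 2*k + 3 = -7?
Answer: -150/7 ≈ -21.429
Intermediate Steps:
k = -5 (k = -3/2 + (½)*(-7) = -3/2 - 7/2 = -5)
T = 0 (T = 0² = 0)
u(Q) = 5/7 (u(Q) = -5/(-7) = -5*(-⅐) = 5/7)
u((0 - 1) - 3)*((-1 + 7)*(-5) + T) = 5*((-1 + 7)*(-5) + 0)/7 = 5*(6*(-5) + 0)/7 = 5*(-30 + 0)/7 = (5/7)*(-30) = -150/7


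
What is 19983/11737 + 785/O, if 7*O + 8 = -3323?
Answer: 2068558/39095947 ≈ 0.052910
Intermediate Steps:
O = -3331/7 (O = -8/7 + (⅐)*(-3323) = -8/7 - 3323/7 = -3331/7 ≈ -475.86)
19983/11737 + 785/O = 19983/11737 + 785/(-3331/7) = 19983*(1/11737) + 785*(-7/3331) = 19983/11737 - 5495/3331 = 2068558/39095947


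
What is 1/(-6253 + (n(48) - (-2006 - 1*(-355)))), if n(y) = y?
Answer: -1/4554 ≈ -0.00021959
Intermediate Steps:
1/(-6253 + (n(48) - (-2006 - 1*(-355)))) = 1/(-6253 + (48 - (-2006 - 1*(-355)))) = 1/(-6253 + (48 - (-2006 + 355))) = 1/(-6253 + (48 - 1*(-1651))) = 1/(-6253 + (48 + 1651)) = 1/(-6253 + 1699) = 1/(-4554) = -1/4554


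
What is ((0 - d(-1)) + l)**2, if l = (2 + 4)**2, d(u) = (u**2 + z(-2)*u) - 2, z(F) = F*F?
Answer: 1681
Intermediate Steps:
z(F) = F**2
d(u) = -2 + u**2 + 4*u (d(u) = (u**2 + (-2)**2*u) - 2 = (u**2 + 4*u) - 2 = -2 + u**2 + 4*u)
l = 36 (l = 6**2 = 36)
((0 - d(-1)) + l)**2 = ((0 - (-2 + (-1)**2 + 4*(-1))) + 36)**2 = ((0 - (-2 + 1 - 4)) + 36)**2 = ((0 - 1*(-5)) + 36)**2 = ((0 + 5) + 36)**2 = (5 + 36)**2 = 41**2 = 1681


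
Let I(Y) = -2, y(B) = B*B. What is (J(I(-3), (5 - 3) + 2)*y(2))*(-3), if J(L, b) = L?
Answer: 24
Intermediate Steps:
y(B) = B**2
(J(I(-3), (5 - 3) + 2)*y(2))*(-3) = -2*2**2*(-3) = -2*4*(-3) = -8*(-3) = 24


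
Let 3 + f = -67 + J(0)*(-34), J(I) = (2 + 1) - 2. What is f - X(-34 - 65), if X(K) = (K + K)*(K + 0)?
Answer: -19706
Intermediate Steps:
J(I) = 1 (J(I) = 3 - 2 = 1)
X(K) = 2*K² (X(K) = (2*K)*K = 2*K²)
f = -104 (f = -3 + (-67 + 1*(-34)) = -3 + (-67 - 34) = -3 - 101 = -104)
f - X(-34 - 65) = -104 - 2*(-34 - 65)² = -104 - 2*(-99)² = -104 - 2*9801 = -104 - 1*19602 = -104 - 19602 = -19706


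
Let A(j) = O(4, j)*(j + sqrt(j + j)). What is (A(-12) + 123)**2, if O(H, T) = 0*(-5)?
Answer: 15129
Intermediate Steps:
O(H, T) = 0
A(j) = 0 (A(j) = 0*(j + sqrt(j + j)) = 0*(j + sqrt(2*j)) = 0*(j + sqrt(2)*sqrt(j)) = 0)
(A(-12) + 123)**2 = (0 + 123)**2 = 123**2 = 15129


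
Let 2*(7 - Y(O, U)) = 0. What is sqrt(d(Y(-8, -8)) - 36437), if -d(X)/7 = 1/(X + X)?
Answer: 5*I*sqrt(5830)/2 ≈ 190.89*I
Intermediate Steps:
Y(O, U) = 7 (Y(O, U) = 7 - 1/2*0 = 7 + 0 = 7)
d(X) = -7/(2*X) (d(X) = -7/(X + X) = -7*1/(2*X) = -7/(2*X))
sqrt(d(Y(-8, -8)) - 36437) = sqrt(-7/2/7 - 36437) = sqrt(-7/2*1/7 - 36437) = sqrt(-1/2 - 36437) = sqrt(-72875/2) = 5*I*sqrt(5830)/2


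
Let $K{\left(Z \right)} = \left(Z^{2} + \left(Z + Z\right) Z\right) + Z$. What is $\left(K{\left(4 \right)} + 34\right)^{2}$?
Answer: $7396$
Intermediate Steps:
$K{\left(Z \right)} = Z + 3 Z^{2}$ ($K{\left(Z \right)} = \left(Z^{2} + 2 Z Z\right) + Z = \left(Z^{2} + 2 Z^{2}\right) + Z = 3 Z^{2} + Z = Z + 3 Z^{2}$)
$\left(K{\left(4 \right)} + 34\right)^{2} = \left(4 \left(1 + 3 \cdot 4\right) + 34\right)^{2} = \left(4 \left(1 + 12\right) + 34\right)^{2} = \left(4 \cdot 13 + 34\right)^{2} = \left(52 + 34\right)^{2} = 86^{2} = 7396$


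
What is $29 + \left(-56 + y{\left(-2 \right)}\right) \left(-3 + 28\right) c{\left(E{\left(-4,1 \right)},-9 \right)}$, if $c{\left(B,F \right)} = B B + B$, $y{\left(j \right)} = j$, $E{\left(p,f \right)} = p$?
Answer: $-17371$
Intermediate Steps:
$c{\left(B,F \right)} = B + B^{2}$ ($c{\left(B,F \right)} = B^{2} + B = B + B^{2}$)
$29 + \left(-56 + y{\left(-2 \right)}\right) \left(-3 + 28\right) c{\left(E{\left(-4,1 \right)},-9 \right)} = 29 + \left(-56 - 2\right) \left(-3 + 28\right) \left(- 4 \left(1 - 4\right)\right) = 29 + \left(-58\right) 25 \left(\left(-4\right) \left(-3\right)\right) = 29 - 17400 = -17371$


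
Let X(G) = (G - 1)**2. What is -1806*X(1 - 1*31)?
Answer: -1735566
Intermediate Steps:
X(G) = (-1 + G)**2
-1806*X(1 - 1*31) = -1806*(-1 + (1 - 1*31))**2 = -1806*(-1 + (1 - 31))**2 = -1806*(-1 - 30)**2 = -1806*(-31)**2 = -1806*961 = -1735566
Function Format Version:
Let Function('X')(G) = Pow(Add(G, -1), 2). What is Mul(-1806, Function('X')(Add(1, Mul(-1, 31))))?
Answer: -1735566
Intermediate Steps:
Function('X')(G) = Pow(Add(-1, G), 2)
Mul(-1806, Function('X')(Add(1, Mul(-1, 31)))) = Mul(-1806, Pow(Add(-1, Add(1, Mul(-1, 31))), 2)) = Mul(-1806, Pow(Add(-1, Add(1, -31)), 2)) = Mul(-1806, Pow(Add(-1, -30), 2)) = Mul(-1806, Pow(-31, 2)) = Mul(-1806, 961) = -1735566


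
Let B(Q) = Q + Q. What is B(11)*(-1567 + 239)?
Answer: -29216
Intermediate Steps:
B(Q) = 2*Q
B(11)*(-1567 + 239) = (2*11)*(-1567 + 239) = 22*(-1328) = -29216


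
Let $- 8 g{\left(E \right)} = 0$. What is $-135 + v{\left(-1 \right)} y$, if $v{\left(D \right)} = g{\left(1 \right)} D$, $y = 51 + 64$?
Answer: $-135$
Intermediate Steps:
$y = 115$
$g{\left(E \right)} = 0$ ($g{\left(E \right)} = \left(- \frac{1}{8}\right) 0 = 0$)
$v{\left(D \right)} = 0$ ($v{\left(D \right)} = 0 D = 0$)
$-135 + v{\left(-1 \right)} y = -135 + 0 \cdot 115 = -135 + 0 = -135$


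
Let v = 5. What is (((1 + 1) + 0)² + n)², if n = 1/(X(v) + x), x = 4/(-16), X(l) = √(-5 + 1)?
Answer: 64512/4225 - 16384*I/4225 ≈ 15.269 - 3.8779*I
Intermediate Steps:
X(l) = 2*I (X(l) = √(-4) = 2*I)
x = -¼ (x = 4*(-1/16) = -¼ ≈ -0.25000)
n = 16*(-¼ - 2*I)/65 (n = 1/(2*I - ¼) = 1/(-¼ + 2*I) = 16*(-¼ - 2*I)/65 ≈ -0.061538 - 0.49231*I)
(((1 + 1) + 0)² + n)² = (((1 + 1) + 0)² + (-4/65 - 32*I/65))² = ((2 + 0)² + (-4/65 - 32*I/65))² = (2² + (-4/65 - 32*I/65))² = (4 + (-4/65 - 32*I/65))² = (256/65 - 32*I/65)²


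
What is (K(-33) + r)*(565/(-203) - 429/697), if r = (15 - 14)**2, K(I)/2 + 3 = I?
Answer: 34143332/141491 ≈ 241.31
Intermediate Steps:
K(I) = -6 + 2*I
r = 1 (r = 1**2 = 1)
(K(-33) + r)*(565/(-203) - 429/697) = ((-6 + 2*(-33)) + 1)*(565/(-203) - 429/697) = ((-6 - 66) + 1)*(565*(-1/203) - 429*1/697) = (-72 + 1)*(-565/203 - 429/697) = -71*(-480892/141491) = 34143332/141491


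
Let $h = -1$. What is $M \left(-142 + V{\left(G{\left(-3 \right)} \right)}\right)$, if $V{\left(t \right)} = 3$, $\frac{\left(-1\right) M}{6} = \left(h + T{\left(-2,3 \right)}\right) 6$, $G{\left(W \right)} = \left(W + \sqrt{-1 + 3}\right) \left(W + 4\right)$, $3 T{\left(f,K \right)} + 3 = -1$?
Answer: $-11676$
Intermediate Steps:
$T{\left(f,K \right)} = - \frac{4}{3}$ ($T{\left(f,K \right)} = -1 + \frac{1}{3} \left(-1\right) = -1 - \frac{1}{3} = - \frac{4}{3}$)
$G{\left(W \right)} = \left(4 + W\right) \left(W + \sqrt{2}\right)$ ($G{\left(W \right)} = \left(W + \sqrt{2}\right) \left(4 + W\right) = \left(4 + W\right) \left(W + \sqrt{2}\right)$)
$M = 84$ ($M = - 6 \left(-1 - \frac{4}{3}\right) 6 = - 6 \left(\left(- \frac{7}{3}\right) 6\right) = \left(-6\right) \left(-14\right) = 84$)
$M \left(-142 + V{\left(G{\left(-3 \right)} \right)}\right) = 84 \left(-142 + 3\right) = 84 \left(-139\right) = -11676$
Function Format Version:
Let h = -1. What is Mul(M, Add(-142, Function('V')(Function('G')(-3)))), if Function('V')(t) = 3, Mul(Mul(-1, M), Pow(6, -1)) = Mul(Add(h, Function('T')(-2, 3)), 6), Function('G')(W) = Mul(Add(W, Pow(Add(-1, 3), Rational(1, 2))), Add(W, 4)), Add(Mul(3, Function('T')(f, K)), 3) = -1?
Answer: -11676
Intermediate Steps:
Function('T')(f, K) = Rational(-4, 3) (Function('T')(f, K) = Add(-1, Mul(Rational(1, 3), -1)) = Add(-1, Rational(-1, 3)) = Rational(-4, 3))
Function('G')(W) = Mul(Add(4, W), Add(W, Pow(2, Rational(1, 2)))) (Function('G')(W) = Mul(Add(W, Pow(2, Rational(1, 2))), Add(4, W)) = Mul(Add(4, W), Add(W, Pow(2, Rational(1, 2)))))
M = 84 (M = Mul(-6, Mul(Add(-1, Rational(-4, 3)), 6)) = Mul(-6, Mul(Rational(-7, 3), 6)) = Mul(-6, -14) = 84)
Mul(M, Add(-142, Function('V')(Function('G')(-3)))) = Mul(84, Add(-142, 3)) = Mul(84, -139) = -11676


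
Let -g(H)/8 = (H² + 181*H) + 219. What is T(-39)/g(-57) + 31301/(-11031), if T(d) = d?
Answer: -190608289/67156728 ≈ -2.8383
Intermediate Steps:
g(H) = -1752 - 1448*H - 8*H² (g(H) = -8*((H² + 181*H) + 219) = -8*(219 + H² + 181*H) = -1752 - 1448*H - 8*H²)
T(-39)/g(-57) + 31301/(-11031) = -39/(-1752 - 1448*(-57) - 8*(-57)²) + 31301/(-11031) = -39/(-1752 + 82536 - 8*3249) + 31301*(-1/11031) = -39/(-1752 + 82536 - 25992) - 31301/11031 = -39/54792 - 31301/11031 = -39*1/54792 - 31301/11031 = -13/18264 - 31301/11031 = -190608289/67156728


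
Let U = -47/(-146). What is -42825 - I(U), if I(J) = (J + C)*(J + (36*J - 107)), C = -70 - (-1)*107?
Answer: -837209233/21316 ≈ -39276.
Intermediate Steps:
C = 37 (C = -70 - 1*(-107) = -70 + 107 = 37)
U = 47/146 (U = -47*(-1/146) = 47/146 ≈ 0.32192)
I(J) = (-107 + 37*J)*(37 + J) (I(J) = (J + 37)*(J + (36*J - 107)) = (37 + J)*(J + (-107 + 36*J)) = (37 + J)*(-107 + 37*J) = (-107 + 37*J)*(37 + J))
-42825 - I(U) = -42825 - (-3959 + 37*(47/146)² + 1262*(47/146)) = -42825 - (-3959 + 37*(2209/21316) + 29657/73) = -42825 - (-3959 + 81733/21316 + 29657/73) = -42825 - 1*(-75648467/21316) = -42825 + 75648467/21316 = -837209233/21316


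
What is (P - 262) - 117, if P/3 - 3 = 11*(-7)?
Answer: -601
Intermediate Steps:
P = -222 (P = 9 + 3*(11*(-7)) = 9 + 3*(-77) = 9 - 231 = -222)
(P - 262) - 117 = (-222 - 262) - 117 = -484 - 117 = -601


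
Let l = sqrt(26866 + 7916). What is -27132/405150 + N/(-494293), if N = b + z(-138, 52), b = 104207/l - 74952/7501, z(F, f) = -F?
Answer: -16831018847596/250361888322325 - 104207*sqrt(34782)/17192499126 ≈ -0.068357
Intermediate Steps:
l = sqrt(34782) ≈ 186.50
b = -74952/7501 + 104207*sqrt(34782)/34782 (b = 104207/(sqrt(34782)) - 74952/7501 = 104207*(sqrt(34782)/34782) - 74952*1/7501 = 104207*sqrt(34782)/34782 - 74952/7501 = -74952/7501 + 104207*sqrt(34782)/34782 ≈ 548.76)
N = 960186/7501 + 104207*sqrt(34782)/34782 (N = (-74952/7501 + 104207*sqrt(34782)/34782) - 1*(-138) = (-74952/7501 + 104207*sqrt(34782)/34782) + 138 = 960186/7501 + 104207*sqrt(34782)/34782 ≈ 686.76)
-27132/405150 + N/(-494293) = -27132/405150 + (960186/7501 + 104207*sqrt(34782)/34782)/(-494293) = -27132*1/405150 + (960186/7501 + 104207*sqrt(34782)/34782)*(-1/494293) = -4522/67525 + (-960186/3707691793 - 104207*sqrt(34782)/17192499126) = -16831018847596/250361888322325 - 104207*sqrt(34782)/17192499126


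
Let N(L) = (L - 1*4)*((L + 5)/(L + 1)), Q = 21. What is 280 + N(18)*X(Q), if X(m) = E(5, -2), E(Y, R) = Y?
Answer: 6930/19 ≈ 364.74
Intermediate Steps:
X(m) = 5
N(L) = (-4 + L)*(5 + L)/(1 + L) (N(L) = (L - 4)*((5 + L)/(1 + L)) = (-4 + L)*((5 + L)/(1 + L)) = (-4 + L)*(5 + L)/(1 + L))
280 + N(18)*X(Q) = 280 + ((-20 + 18 + 18²)/(1 + 18))*5 = 280 + ((-20 + 18 + 324)/19)*5 = 280 + ((1/19)*322)*5 = 280 + (322/19)*5 = 280 + 1610/19 = 6930/19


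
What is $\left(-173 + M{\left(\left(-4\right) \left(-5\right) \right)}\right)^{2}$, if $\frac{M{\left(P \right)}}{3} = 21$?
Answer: $12100$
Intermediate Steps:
$M{\left(P \right)} = 63$ ($M{\left(P \right)} = 3 \cdot 21 = 63$)
$\left(-173 + M{\left(\left(-4\right) \left(-5\right) \right)}\right)^{2} = \left(-173 + 63\right)^{2} = \left(-110\right)^{2} = 12100$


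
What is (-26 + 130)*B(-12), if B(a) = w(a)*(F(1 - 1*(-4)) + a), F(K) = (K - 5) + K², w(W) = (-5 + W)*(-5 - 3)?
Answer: 183872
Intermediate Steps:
w(W) = 40 - 8*W (w(W) = (-5 + W)*(-8) = 40 - 8*W)
F(K) = -5 + K + K² (F(K) = (-5 + K) + K² = -5 + K + K²)
B(a) = (25 + a)*(40 - 8*a) (B(a) = (40 - 8*a)*((-5 + (1 - 1*(-4)) + (1 - 1*(-4))²) + a) = (40 - 8*a)*((-5 + (1 + 4) + (1 + 4)²) + a) = (40 - 8*a)*((-5 + 5 + 5²) + a) = (40 - 8*a)*((-5 + 5 + 25) + a) = (40 - 8*a)*(25 + a) = (25 + a)*(40 - 8*a))
(-26 + 130)*B(-12) = (-26 + 130)*(-8*(-5 - 12)*(25 - 12)) = 104*(-8*(-17)*13) = 104*1768 = 183872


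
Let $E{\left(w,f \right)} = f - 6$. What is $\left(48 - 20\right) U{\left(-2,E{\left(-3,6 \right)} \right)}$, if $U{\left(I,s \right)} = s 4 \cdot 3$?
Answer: $0$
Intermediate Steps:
$E{\left(w,f \right)} = -6 + f$ ($E{\left(w,f \right)} = f - 6 = -6 + f$)
$U{\left(I,s \right)} = 12 s$ ($U{\left(I,s \right)} = 4 s 3 = 12 s$)
$\left(48 - 20\right) U{\left(-2,E{\left(-3,6 \right)} \right)} = \left(48 - 20\right) 12 \left(-6 + 6\right) = 28 \cdot 12 \cdot 0 = 28 \cdot 0 = 0$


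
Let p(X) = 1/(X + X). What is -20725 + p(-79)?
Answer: -3274551/158 ≈ -20725.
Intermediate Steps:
p(X) = 1/(2*X)
-20725 + p(-79) = -20725 + (½)/(-79) = -20725 + (½)*(-1/79) = -20725 - 1/158 = -3274551/158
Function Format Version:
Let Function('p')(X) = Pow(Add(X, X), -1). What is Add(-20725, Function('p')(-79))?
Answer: Rational(-3274551, 158) ≈ -20725.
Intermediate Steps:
Function('p')(X) = Mul(Rational(1, 2), Pow(X, -1)) (Function('p')(X) = Pow(Mul(2, X), -1) = Mul(Rational(1, 2), Pow(X, -1)))
Add(-20725, Function('p')(-79)) = Add(-20725, Mul(Rational(1, 2), Pow(-79, -1))) = Add(-20725, Mul(Rational(1, 2), Rational(-1, 79))) = Add(-20725, Rational(-1, 158)) = Rational(-3274551, 158)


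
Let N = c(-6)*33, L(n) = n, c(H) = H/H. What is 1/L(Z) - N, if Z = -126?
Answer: -4159/126 ≈ -33.008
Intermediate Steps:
c(H) = 1
N = 33 (N = 1*33 = 33)
1/L(Z) - N = 1/(-126) - 1*33 = -1/126 - 33 = -4159/126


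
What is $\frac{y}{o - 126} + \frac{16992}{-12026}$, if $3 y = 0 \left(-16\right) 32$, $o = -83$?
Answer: $- \frac{8496}{6013} \approx -1.4129$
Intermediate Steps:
$y = 0$ ($y = \frac{0 \left(-16\right) 32}{3} = \frac{0 \cdot 32}{3} = \frac{1}{3} \cdot 0 = 0$)
$\frac{y}{o - 126} + \frac{16992}{-12026} = \frac{0}{-83 - 126} + \frac{16992}{-12026} = \frac{0}{-83 - 126} + 16992 \left(- \frac{1}{12026}\right) = \frac{0}{-209} - \frac{8496}{6013} = 0 \left(- \frac{1}{209}\right) - \frac{8496}{6013} = 0 - \frac{8496}{6013} = - \frac{8496}{6013}$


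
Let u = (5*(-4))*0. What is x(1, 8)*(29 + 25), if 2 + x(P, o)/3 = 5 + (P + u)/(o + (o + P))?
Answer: 8424/17 ≈ 495.53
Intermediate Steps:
u = 0 (u = -20*0 = 0)
x(P, o) = 9 + 3*P/(P + 2*o) (x(P, o) = -6 + 3*(5 + (P + 0)/(o + (o + P))) = -6 + 3*(5 + P/(o + (P + o))) = -6 + 3*(5 + P/(P + 2*o)) = -6 + (15 + 3*P/(P + 2*o)) = 9 + 3*P/(P + 2*o))
x(1, 8)*(29 + 25) = (6*(2*1 + 3*8)/(1 + 2*8))*(29 + 25) = (6*(2 + 24)/(1 + 16))*54 = (6*26/17)*54 = (6*(1/17)*26)*54 = (156/17)*54 = 8424/17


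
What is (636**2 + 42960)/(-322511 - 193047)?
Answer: -223728/257779 ≈ -0.86791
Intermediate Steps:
(636**2 + 42960)/(-322511 - 193047) = (404496 + 42960)/(-515558) = 447456*(-1/515558) = -223728/257779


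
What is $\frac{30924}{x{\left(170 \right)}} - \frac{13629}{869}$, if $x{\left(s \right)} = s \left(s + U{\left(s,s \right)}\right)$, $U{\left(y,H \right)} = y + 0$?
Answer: $- \frac{17292801}{1141550} \approx -15.149$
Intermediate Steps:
$U{\left(y,H \right)} = y$
$x{\left(s \right)} = 2 s^{2}$ ($x{\left(s \right)} = s \left(s + s\right) = s 2 s = 2 s^{2}$)
$\frac{30924}{x{\left(170 \right)}} - \frac{13629}{869} = \frac{30924}{2 \cdot 170^{2}} - \frac{13629}{869} = \frac{30924}{2 \cdot 28900} - \frac{1239}{79} = \frac{30924}{57800} - \frac{1239}{79} = 30924 \cdot \frac{1}{57800} - \frac{1239}{79} = \frac{7731}{14450} - \frac{1239}{79} = - \frac{17292801}{1141550}$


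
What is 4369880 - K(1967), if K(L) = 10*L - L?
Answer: 4352177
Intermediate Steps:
K(L) = 9*L
4369880 - K(1967) = 4369880 - 9*1967 = 4369880 - 1*17703 = 4369880 - 17703 = 4352177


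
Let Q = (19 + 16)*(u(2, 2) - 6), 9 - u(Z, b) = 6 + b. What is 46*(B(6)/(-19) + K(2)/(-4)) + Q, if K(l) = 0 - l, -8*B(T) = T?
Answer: -5707/38 ≈ -150.18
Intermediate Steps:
u(Z, b) = 3 - b (u(Z, b) = 9 - (6 + b) = 9 + (-6 - b) = 3 - b)
B(T) = -T/8
Q = -175 (Q = (19 + 16)*((3 - 1*2) - 6) = 35*((3 - 2) - 6) = 35*(1 - 6) = 35*(-5) = -175)
K(l) = -l
46*(B(6)/(-19) + K(2)/(-4)) + Q = 46*(-⅛*6/(-19) - 1*2/(-4)) - 175 = 46*(-¾*(-1/19) - 2*(-¼)) - 175 = 46*(3/76 + ½) - 175 = 46*(41/76) - 175 = 943/38 - 175 = -5707/38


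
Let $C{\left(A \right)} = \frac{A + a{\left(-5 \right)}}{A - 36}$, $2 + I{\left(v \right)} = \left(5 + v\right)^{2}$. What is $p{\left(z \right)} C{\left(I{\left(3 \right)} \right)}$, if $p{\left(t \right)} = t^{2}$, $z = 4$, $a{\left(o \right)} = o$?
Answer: $\frac{456}{13} \approx 35.077$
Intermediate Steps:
$I{\left(v \right)} = -2 + \left(5 + v\right)^{2}$
$C{\left(A \right)} = \frac{-5 + A}{-36 + A}$ ($C{\left(A \right)} = \frac{A - 5}{A - 36} = \frac{-5 + A}{-36 + A}$)
$p{\left(z \right)} C{\left(I{\left(3 \right)} \right)} = 4^{2} \frac{-5 - \left(2 - \left(5 + 3\right)^{2}\right)}{-36 - \left(2 - \left(5 + 3\right)^{2}\right)} = 16 \frac{-5 - \left(2 - 8^{2}\right)}{-36 - \left(2 - 8^{2}\right)} = 16 \frac{-5 + \left(-2 + 64\right)}{-36 + \left(-2 + 64\right)} = 16 \frac{-5 + 62}{-36 + 62} = 16 \cdot \frac{1}{26} \cdot 57 = 16 \cdot \frac{57}{26} = \frac{456}{13}$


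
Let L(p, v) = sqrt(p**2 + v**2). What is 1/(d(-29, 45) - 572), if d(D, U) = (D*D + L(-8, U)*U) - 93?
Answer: -176/4199249 + 45*sqrt(2089)/4199249 ≈ 0.00044788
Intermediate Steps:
d(D, U) = -93 + D**2 + U*sqrt(64 + U**2) (d(D, U) = (D*D + sqrt((-8)**2 + U**2)*U) - 93 = (D**2 + sqrt(64 + U**2)*U) - 93 = (D**2 + U*sqrt(64 + U**2)) - 93 = -93 + D**2 + U*sqrt(64 + U**2))
1/(d(-29, 45) - 572) = 1/((-93 + (-29)**2 + 45*sqrt(64 + 45**2)) - 572) = 1/((-93 + 841 + 45*sqrt(64 + 2025)) - 572) = 1/((-93 + 841 + 45*sqrt(2089)) - 572) = 1/((748 + 45*sqrt(2089)) - 572) = 1/(176 + 45*sqrt(2089))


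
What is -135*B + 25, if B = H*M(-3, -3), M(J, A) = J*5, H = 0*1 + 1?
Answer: 2050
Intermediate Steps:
H = 1 (H = 0 + 1 = 1)
M(J, A) = 5*J
B = -15 (B = 1*(5*(-3)) = 1*(-15) = -15)
-135*B + 25 = -135*(-15) + 25 = 2025 + 25 = 2050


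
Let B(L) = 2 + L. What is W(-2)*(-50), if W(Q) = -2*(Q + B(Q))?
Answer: -200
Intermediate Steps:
W(Q) = -4 - 4*Q (W(Q) = -2*(Q + (2 + Q)) = -2*(2 + 2*Q) = -4 - 4*Q)
W(-2)*(-50) = (-4 - 4*(-2))*(-50) = (-4 + 8)*(-50) = 4*(-50) = -200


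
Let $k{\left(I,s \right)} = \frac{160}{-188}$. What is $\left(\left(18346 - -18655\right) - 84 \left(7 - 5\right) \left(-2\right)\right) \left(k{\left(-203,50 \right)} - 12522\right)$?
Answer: $- \frac{21975587438}{47} \approx -4.6757 \cdot 10^{8}$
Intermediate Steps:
$k{\left(I,s \right)} = - \frac{40}{47}$ ($k{\left(I,s \right)} = 160 \left(- \frac{1}{188}\right) = - \frac{40}{47}$)
$\left(\left(18346 - -18655\right) - 84 \left(7 - 5\right) \left(-2\right)\right) \left(k{\left(-203,50 \right)} - 12522\right) = \left(\left(18346 - -18655\right) - 84 \left(7 - 5\right) \left(-2\right)\right) \left(- \frac{40}{47} - 12522\right) = \left(\left(18346 + 18655\right) - 84 \cdot 2 \left(-2\right)\right) \left(- \frac{588574}{47}\right) = \left(37001 - -336\right) \left(- \frac{588574}{47}\right) = \left(37001 + 336\right) \left(- \frac{588574}{47}\right) = 37337 \left(- \frac{588574}{47}\right) = - \frac{21975587438}{47}$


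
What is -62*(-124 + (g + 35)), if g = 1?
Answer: 5456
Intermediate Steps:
-62*(-124 + (g + 35)) = -62*(-124 + (1 + 35)) = -62*(-124 + 36) = -62*(-88) = 5456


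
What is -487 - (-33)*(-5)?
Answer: -652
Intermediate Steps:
-487 - (-33)*(-5) = -487 - 1*165 = -487 - 165 = -652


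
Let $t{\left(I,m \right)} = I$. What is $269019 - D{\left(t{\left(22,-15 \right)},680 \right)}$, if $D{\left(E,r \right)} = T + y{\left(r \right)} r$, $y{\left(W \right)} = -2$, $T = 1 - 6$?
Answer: $270384$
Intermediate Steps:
$T = -5$ ($T = 1 - 6 = -5$)
$D{\left(E,r \right)} = -5 - 2 r$
$269019 - D{\left(t{\left(22,-15 \right)},680 \right)} = 269019 - \left(-5 - 1360\right) = 269019 - -1365 = 269019 + 1365 = 270384$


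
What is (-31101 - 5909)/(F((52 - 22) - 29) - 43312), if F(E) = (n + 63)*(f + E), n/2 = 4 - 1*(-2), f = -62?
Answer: 37010/47887 ≈ 0.77286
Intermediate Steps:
n = 12 (n = 2*(4 - 1*(-2)) = 2*(4 + 2) = 2*6 = 12)
F(E) = -4650 + 75*E (F(E) = (12 + 63)*(-62 + E) = 75*(-62 + E) = -4650 + 75*E)
(-31101 - 5909)/(F((52 - 22) - 29) - 43312) = (-31101 - 5909)/((-4650 + 75*((52 - 22) - 29)) - 43312) = -37010/((-4650 + 75*(30 - 29)) - 43312) = -37010/((-4650 + 75*1) - 43312) = -37010/((-4650 + 75) - 43312) = -37010/(-4575 - 43312) = -37010/(-47887) = -37010*(-1/47887) = 37010/47887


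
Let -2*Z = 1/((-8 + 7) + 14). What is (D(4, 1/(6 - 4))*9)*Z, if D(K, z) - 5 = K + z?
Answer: -171/52 ≈ -3.2885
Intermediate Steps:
D(K, z) = 5 + K + z (D(K, z) = 5 + (K + z) = 5 + K + z)
Z = -1/26 (Z = -1/(2*((-8 + 7) + 14)) = -1/(2*(-1 + 14)) = -½/13 = -½*1/13 = -1/26 ≈ -0.038462)
(D(4, 1/(6 - 4))*9)*Z = ((5 + 4 + 1/(6 - 4))*9)*(-1/26) = ((5 + 4 + 1/2)*9)*(-1/26) = ((5 + 4 + ½)*9)*(-1/26) = ((19/2)*9)*(-1/26) = (171/2)*(-1/26) = -171/52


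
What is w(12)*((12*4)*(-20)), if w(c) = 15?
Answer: -14400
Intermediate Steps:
w(12)*((12*4)*(-20)) = 15*((12*4)*(-20)) = 15*(48*(-20)) = 15*(-960) = -14400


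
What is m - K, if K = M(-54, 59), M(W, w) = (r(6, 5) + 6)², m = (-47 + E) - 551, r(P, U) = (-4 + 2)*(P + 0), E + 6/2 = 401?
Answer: -236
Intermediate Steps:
E = 398 (E = -3 + 401 = 398)
r(P, U) = -2*P
m = -200 (m = (-47 + 398) - 551 = 351 - 551 = -200)
M(W, w) = 36 (M(W, w) = (-2*6 + 6)² = (-12 + 6)² = (-6)² = 36)
K = 36
m - K = -200 - 1*36 = -200 - 36 = -236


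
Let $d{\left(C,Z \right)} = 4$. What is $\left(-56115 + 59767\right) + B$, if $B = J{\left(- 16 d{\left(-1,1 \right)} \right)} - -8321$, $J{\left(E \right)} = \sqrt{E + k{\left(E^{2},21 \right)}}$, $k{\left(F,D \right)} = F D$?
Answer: $11973 + 8 \sqrt{1343} \approx 12266.0$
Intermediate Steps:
$k{\left(F,D \right)} = D F$
$J{\left(E \right)} = \sqrt{E + 21 E^{2}}$
$B = 8321 + 8 \sqrt{1343}$ ($B = \sqrt{\left(-16\right) 4 \left(1 + 21 \left(\left(-16\right) 4\right)\right)} - -8321 = \sqrt{- 64 \left(1 + 21 \left(-64\right)\right)} + 8321 = \sqrt{- 64 \left(1 - 1344\right)} + 8321 = \sqrt{\left(-64\right) \left(-1343\right)} + 8321 = \sqrt{85952} + 8321 = 8 \sqrt{1343} + 8321 = 8321 + 8 \sqrt{1343} \approx 8614.2$)
$\left(-56115 + 59767\right) + B = \left(-56115 + 59767\right) + \left(8321 + 8 \sqrt{1343}\right) = 3652 + \left(8321 + 8 \sqrt{1343}\right) = 11973 + 8 \sqrt{1343}$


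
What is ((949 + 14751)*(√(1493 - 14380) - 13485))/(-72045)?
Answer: 14114300/4803 - 21980*I*√263/14409 ≈ 2938.6 - 24.738*I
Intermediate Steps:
((949 + 14751)*(√(1493 - 14380) - 13485))/(-72045) = (15700*(√(-12887) - 13485))*(-1/72045) = (15700*(7*I*√263 - 13485))*(-1/72045) = (15700*(-13485 + 7*I*√263))*(-1/72045) = (-211714500 + 109900*I*√263)*(-1/72045) = 14114300/4803 - 21980*I*√263/14409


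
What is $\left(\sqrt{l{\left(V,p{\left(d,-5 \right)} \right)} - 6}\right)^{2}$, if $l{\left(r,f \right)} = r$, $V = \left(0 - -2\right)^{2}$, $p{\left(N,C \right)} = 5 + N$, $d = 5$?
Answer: $-2$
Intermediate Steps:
$V = 4$ ($V = \left(0 + 2\right)^{2} = 2^{2} = 4$)
$\left(\sqrt{l{\left(V,p{\left(d,-5 \right)} \right)} - 6}\right)^{2} = \left(\sqrt{4 - 6}\right)^{2} = \left(\sqrt{-2}\right)^{2} = \left(i \sqrt{2}\right)^{2} = -2$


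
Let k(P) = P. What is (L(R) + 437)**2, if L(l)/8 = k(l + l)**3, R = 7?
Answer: 501267321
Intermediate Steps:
L(l) = 64*l**3 (L(l) = 8*(l + l)**3 = 8*(2*l)**3 = 8*(8*l**3) = 64*l**3)
(L(R) + 437)**2 = (64*7**3 + 437)**2 = (64*343 + 437)**2 = (21952 + 437)**2 = 22389**2 = 501267321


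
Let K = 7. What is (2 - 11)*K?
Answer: -63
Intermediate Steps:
(2 - 11)*K = (2 - 11)*7 = -9*7 = -63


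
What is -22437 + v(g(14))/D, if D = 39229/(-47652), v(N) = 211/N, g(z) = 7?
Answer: -6171322083/274603 ≈ -22474.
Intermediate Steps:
D = -39229/47652 (D = 39229*(-1/47652) = -39229/47652 ≈ -0.82324)
-22437 + v(g(14))/D = -22437 + (211/7)/(-39229/47652) = -22437 + (211*(⅐))*(-47652/39229) = -22437 + (211/7)*(-47652/39229) = -22437 - 10054572/274603 = -6171322083/274603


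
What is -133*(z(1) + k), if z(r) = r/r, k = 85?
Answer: -11438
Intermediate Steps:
z(r) = 1
-133*(z(1) + k) = -133*(1 + 85) = -133*86 = -11438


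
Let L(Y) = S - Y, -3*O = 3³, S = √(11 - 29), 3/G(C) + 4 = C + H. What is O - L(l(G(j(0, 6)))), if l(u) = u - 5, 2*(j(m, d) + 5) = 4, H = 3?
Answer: -59/4 - 3*I*√2 ≈ -14.75 - 4.2426*I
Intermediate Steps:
j(m, d) = -3 (j(m, d) = -5 + (½)*4 = -5 + 2 = -3)
G(C) = 3/(-1 + C) (G(C) = 3/(-4 + (C + 3)) = 3/(-4 + (3 + C)) = 3/(-1 + C))
l(u) = -5 + u
S = 3*I*√2 (S = √(-18) = 3*I*√2 ≈ 4.2426*I)
O = -9 (O = -⅓*3³ = -⅓*27 = -9)
L(Y) = -Y + 3*I*√2 (L(Y) = 3*I*√2 - Y = -Y + 3*I*√2)
O - L(l(G(j(0, 6)))) = -9 - (-(-5 + 3/(-1 - 3)) + 3*I*√2) = -9 - (-(-5 + 3/(-4)) + 3*I*√2) = -9 - (-(-5 + 3*(-¼)) + 3*I*√2) = -9 - (-(-5 - ¾) + 3*I*√2) = -9 - (-1*(-23/4) + 3*I*√2) = -9 - (23/4 + 3*I*√2) = -9 + (-23/4 - 3*I*√2) = -59/4 - 3*I*√2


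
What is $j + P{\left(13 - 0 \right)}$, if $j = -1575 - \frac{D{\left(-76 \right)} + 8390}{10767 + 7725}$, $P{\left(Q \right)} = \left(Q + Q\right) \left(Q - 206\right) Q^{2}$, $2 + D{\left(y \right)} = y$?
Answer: $- \frac{3927781469}{4623} \approx -8.4962 \cdot 10^{5}$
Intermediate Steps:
$D{\left(y \right)} = -2 + y$
$P{\left(Q \right)} = 2 Q^{3} \left(-206 + Q\right)$ ($P{\left(Q \right)} = 2 Q \left(-206 + Q\right) Q^{2} = 2 Q^{3} \left(-206 + Q\right)$)
$j = - \frac{7283303}{4623}$ ($j = -1575 - \frac{\left(-2 - 76\right) + 8390}{10767 + 7725} = -1575 - \frac{-78 + 8390}{18492} = -1575 - 8312 \cdot \frac{1}{18492} = -1575 - \frac{2078}{4623} = - \frac{7283303}{4623} \approx -1575.4$)
$j + P{\left(13 - 0 \right)} = - \frac{7283303}{4623} + 2 \left(13 - 0\right)^{3} \left(-206 + \left(13 - 0\right)\right) = - \frac{7283303}{4623} + 2 \left(13 + 0\right)^{3} \left(-206 + \left(13 + 0\right)\right) = - \frac{7283303}{4623} + 2 \cdot 13^{3} \left(-206 + 13\right) = - \frac{7283303}{4623} + 2 \cdot 2197 \left(-193\right) = - \frac{7283303}{4623} - 848042 = - \frac{3927781469}{4623}$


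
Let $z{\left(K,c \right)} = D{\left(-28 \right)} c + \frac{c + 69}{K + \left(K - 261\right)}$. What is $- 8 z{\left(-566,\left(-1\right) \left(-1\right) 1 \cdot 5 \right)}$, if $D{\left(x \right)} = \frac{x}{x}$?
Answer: $- \frac{55128}{1393} \approx -39.575$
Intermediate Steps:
$D{\left(x \right)} = 1$
$z{\left(K,c \right)} = c + \frac{69 + c}{-261 + 2 K}$ ($z{\left(K,c \right)} = 1 c + \frac{c + 69}{K + \left(K - 261\right)} = c + \frac{69 + c}{K + \left(-261 + K\right)} = c + \frac{69 + c}{-261 + 2 K}$)
$- 8 z{\left(-566,\left(-1\right) \left(-1\right) 1 \cdot 5 \right)} = - 8 \frac{69 - 260 \left(-1\right) \left(-1\right) 1 \cdot 5 + 2 \left(-566\right) \left(-1\right) \left(-1\right) 1 \cdot 5}{-261 + 2 \left(-566\right)} = - 8 \frac{69 - 260 \cdot 1 \cdot 1 \cdot 5 + 2 \left(-566\right) 1 \cdot 1 \cdot 5}{-261 - 1132} = - 8 \frac{69 - 260 \cdot 1 \cdot 5 + 2 \left(-566\right) 1 \cdot 5}{-1393} = - 8 \left(- \frac{69 - 1300 + 2 \left(-566\right) 5}{1393}\right) = - 8 \left(- \frac{69 - 1300 - 5660}{1393}\right) = - 8 \left(\left(- \frac{1}{1393}\right) \left(-6891\right)\right) = \left(-8\right) \frac{6891}{1393} = - \frac{55128}{1393}$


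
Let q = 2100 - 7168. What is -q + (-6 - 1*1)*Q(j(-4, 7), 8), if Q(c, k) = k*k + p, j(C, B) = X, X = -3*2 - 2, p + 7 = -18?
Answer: 4795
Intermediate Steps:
p = -25 (p = -7 - 18 = -25)
X = -8 (X = -6 - 2 = -8)
j(C, B) = -8
Q(c, k) = -25 + k² (Q(c, k) = k*k - 25 = k² - 25 = -25 + k²)
q = -5068
-q + (-6 - 1*1)*Q(j(-4, 7), 8) = -1*(-5068) + (-6 - 1*1)*(-25 + 8²) = 5068 + (-6 - 1)*(-25 + 64) = 5068 - 7*39 = 5068 - 273 = 4795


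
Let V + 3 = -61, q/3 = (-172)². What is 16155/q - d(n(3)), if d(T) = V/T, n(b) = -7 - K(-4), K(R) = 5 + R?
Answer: -231287/29584 ≈ -7.8180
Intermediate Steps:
q = 88752 (q = 3*(-172)² = 3*29584 = 88752)
n(b) = -8 (n(b) = -7 - (5 - 4) = -7 - 1*1 = -7 - 1 = -8)
V = -64 (V = -3 - 61 = -64)
d(T) = -64/T
16155/q - d(n(3)) = 16155/88752 - (-64)/(-8) = 16155*(1/88752) - (-64)*(-1)/8 = 5385/29584 - 1*8 = 5385/29584 - 8 = -231287/29584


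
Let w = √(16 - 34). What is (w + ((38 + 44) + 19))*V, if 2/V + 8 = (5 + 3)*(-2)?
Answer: -101/12 - I*√2/4 ≈ -8.4167 - 0.35355*I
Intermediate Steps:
w = 3*I*√2 (w = √(-18) = 3*I*√2 ≈ 4.2426*I)
V = -1/12 (V = 2/(-8 + (5 + 3)*(-2)) = 2/(-8 + 8*(-2)) = 2/(-8 - 16) = 2/(-24) = 2*(-1/24) = -1/12 ≈ -0.083333)
(w + ((38 + 44) + 19))*V = (3*I*√2 + ((38 + 44) + 19))*(-1/12) = (3*I*√2 + (82 + 19))*(-1/12) = (3*I*√2 + 101)*(-1/12) = (101 + 3*I*√2)*(-1/12) = -101/12 - I*√2/4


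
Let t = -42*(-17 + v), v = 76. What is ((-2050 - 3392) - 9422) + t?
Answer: -17342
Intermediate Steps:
t = -2478 (t = -42*(-17 + 76) = -42*59 = -2478)
((-2050 - 3392) - 9422) + t = ((-2050 - 3392) - 9422) - 2478 = (-5442 - 9422) - 2478 = -14864 - 2478 = -17342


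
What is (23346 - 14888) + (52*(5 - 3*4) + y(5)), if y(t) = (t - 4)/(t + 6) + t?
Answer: 89090/11 ≈ 8099.1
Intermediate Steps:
y(t) = t + (-4 + t)/(6 + t) (y(t) = (-4 + t)/(6 + t) + t = t + (-4 + t)/(6 + t))
(23346 - 14888) + (52*(5 - 3*4) + y(5)) = (23346 - 14888) + (52*(5 - 3*4) + (-4 + 5**2 + 7*5)/(6 + 5)) = 8458 + (52*(5 - 12) + (-4 + 25 + 35)/11) = 8458 + (52*(-7) + (1/11)*56) = 8458 + (-364 + 56/11) = 8458 - 3948/11 = 89090/11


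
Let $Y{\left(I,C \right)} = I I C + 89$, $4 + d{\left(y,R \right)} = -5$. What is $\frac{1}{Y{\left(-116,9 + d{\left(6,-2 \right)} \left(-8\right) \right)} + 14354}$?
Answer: $\frac{1}{1104379} \approx 9.0549 \cdot 10^{-7}$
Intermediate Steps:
$d{\left(y,R \right)} = -9$ ($d{\left(y,R \right)} = -4 - 5 = -9$)
$Y{\left(I,C \right)} = 89 + C I^{2}$ ($Y{\left(I,C \right)} = I^{2} C + 89 = C I^{2} + 89 = 89 + C I^{2}$)
$\frac{1}{Y{\left(-116,9 + d{\left(6,-2 \right)} \left(-8\right) \right)} + 14354} = \frac{1}{\left(89 + \left(9 - -72\right) \left(-116\right)^{2}\right) + 14354} = \frac{1}{\left(89 + \left(9 + 72\right) 13456\right) + 14354} = \frac{1}{\left(89 + 81 \cdot 13456\right) + 14354} = \frac{1}{\left(89 + 1089936\right) + 14354} = \frac{1}{1090025 + 14354} = \frac{1}{1104379}$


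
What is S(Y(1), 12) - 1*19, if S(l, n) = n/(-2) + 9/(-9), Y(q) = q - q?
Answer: -26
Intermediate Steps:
Y(q) = 0
S(l, n) = -1 - n/2 (S(l, n) = n*(-½) + 9*(-⅑) = -n/2 - 1 = -1 - n/2)
S(Y(1), 12) - 1*19 = (-1 - ½*12) - 1*19 = (-1 - 6) - 19 = -7 - 19 = -26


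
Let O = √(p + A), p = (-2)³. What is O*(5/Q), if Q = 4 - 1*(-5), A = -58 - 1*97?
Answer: 5*I*√163/9 ≈ 7.0929*I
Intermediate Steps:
p = -8
A = -155 (A = -58 - 97 = -155)
Q = 9 (Q = 4 + 5 = 9)
O = I*√163 (O = √(-8 - 155) = √(-163) = I*√163 ≈ 12.767*I)
O*(5/Q) = (I*√163)*(5/9) = 5*I*√163/9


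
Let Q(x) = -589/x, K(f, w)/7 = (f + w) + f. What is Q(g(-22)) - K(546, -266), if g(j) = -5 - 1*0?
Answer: -28321/5 ≈ -5664.2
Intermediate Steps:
K(f, w) = 7*w + 14*f (K(f, w) = 7*((f + w) + f) = 7*(w + 2*f) = 7*w + 14*f)
g(j) = -5 (g(j) = -5 + 0 = -5)
Q(g(-22)) - K(546, -266) = -589/(-5) - (7*(-266) + 14*546) = -589*(-⅕) - (-1862 + 7644) = 589/5 - 1*5782 = 589/5 - 5782 = -28321/5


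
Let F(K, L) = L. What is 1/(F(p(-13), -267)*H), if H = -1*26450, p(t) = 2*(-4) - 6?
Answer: 1/7062150 ≈ 1.4160e-7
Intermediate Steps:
p(t) = -14 (p(t) = -8 - 6 = -14)
H = -26450
1/(F(p(-13), -267)*H) = 1/(-267*(-26450)) = -1/267*(-1/26450) = 1/7062150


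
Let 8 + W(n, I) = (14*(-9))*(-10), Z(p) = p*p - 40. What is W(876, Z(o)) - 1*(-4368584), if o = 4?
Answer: 4369836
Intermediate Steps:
Z(p) = -40 + p² (Z(p) = p² - 40 = -40 + p²)
W(n, I) = 1252 (W(n, I) = -8 + (14*(-9))*(-10) = -8 - 126*(-10) = -8 + 1260 = 1252)
W(876, Z(o)) - 1*(-4368584) = 1252 - 1*(-4368584) = 1252 + 4368584 = 4369836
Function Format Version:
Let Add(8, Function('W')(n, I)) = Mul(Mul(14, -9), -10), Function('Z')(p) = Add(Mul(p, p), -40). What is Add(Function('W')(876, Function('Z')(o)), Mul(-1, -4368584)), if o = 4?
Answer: 4369836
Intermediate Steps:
Function('Z')(p) = Add(-40, Pow(p, 2)) (Function('Z')(p) = Add(Pow(p, 2), -40) = Add(-40, Pow(p, 2)))
Function('W')(n, I) = 1252 (Function('W')(n, I) = Add(-8, Mul(Mul(14, -9), -10)) = Add(-8, Mul(-126, -10)) = Add(-8, 1260) = 1252)
Add(Function('W')(876, Function('Z')(o)), Mul(-1, -4368584)) = Add(1252, Mul(-1, -4368584)) = Add(1252, 4368584) = 4369836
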